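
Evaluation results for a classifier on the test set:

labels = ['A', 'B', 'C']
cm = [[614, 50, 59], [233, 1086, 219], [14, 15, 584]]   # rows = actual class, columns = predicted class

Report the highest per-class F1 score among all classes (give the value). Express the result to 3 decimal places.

Per-class F1 score (2·TP/(2·TP+FP+FN)):
  A: TP=614, FP=233+14=247, FN=50+59=109 → 1228/1584 = 0.7753
  B: TP=1086, FP=50+15=65, FN=233+219=452 → 2172/2689 = 0.8077
  C: TP=584, FP=59+219=278, FN=14+15=29 → 1168/1475 = 0.7919
Highest is class 'B' with F1 score = 0.808.

0.808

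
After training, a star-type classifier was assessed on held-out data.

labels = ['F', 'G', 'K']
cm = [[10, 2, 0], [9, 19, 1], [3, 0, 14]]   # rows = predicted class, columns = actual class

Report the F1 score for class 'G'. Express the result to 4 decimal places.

Treat 'G' as positive and all other classes as negative.
F1 score = 2·TP/(2·TP+FP+FN).
G: TP=19, FP=9+1=10, FN=2+0=2 → 38/50 = 0.76000

0.7600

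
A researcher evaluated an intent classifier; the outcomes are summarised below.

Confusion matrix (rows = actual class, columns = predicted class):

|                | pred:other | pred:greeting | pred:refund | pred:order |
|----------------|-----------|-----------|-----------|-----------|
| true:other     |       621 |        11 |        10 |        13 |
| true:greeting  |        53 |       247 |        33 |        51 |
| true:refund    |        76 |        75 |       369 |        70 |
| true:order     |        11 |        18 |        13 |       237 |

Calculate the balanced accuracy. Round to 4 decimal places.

Balanced accuracy = mean of per-class recall.
  other: recall = 621/655 = 0.94809
  greeting: recall = 247/384 = 0.64323
  refund: recall = 369/590 = 0.62542
  order: recall = 237/279 = 0.84946
Mean = (0.94809 + 0.64323 + 0.62542 + 0.84946) / 4 = 0.7666

0.7666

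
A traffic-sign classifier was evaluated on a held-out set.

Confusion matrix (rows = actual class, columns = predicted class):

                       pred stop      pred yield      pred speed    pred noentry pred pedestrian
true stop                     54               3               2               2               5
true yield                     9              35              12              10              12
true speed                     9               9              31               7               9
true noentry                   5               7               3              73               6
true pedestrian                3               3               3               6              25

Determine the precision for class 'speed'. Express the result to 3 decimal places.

0.608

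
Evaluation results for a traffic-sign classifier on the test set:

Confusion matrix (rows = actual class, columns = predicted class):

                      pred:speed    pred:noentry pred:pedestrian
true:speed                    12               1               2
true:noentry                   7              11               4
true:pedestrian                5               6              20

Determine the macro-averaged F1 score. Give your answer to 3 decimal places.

0.622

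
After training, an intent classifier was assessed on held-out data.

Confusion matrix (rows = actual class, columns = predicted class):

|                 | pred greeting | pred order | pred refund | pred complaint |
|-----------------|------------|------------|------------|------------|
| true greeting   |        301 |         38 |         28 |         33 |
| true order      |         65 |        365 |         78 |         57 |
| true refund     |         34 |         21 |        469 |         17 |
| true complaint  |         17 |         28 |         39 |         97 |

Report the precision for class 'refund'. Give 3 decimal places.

One-vs-rest for 'refund': TP = diagonal; FP = other classes predicted 'refund'; FN = 'refund' predicted as other.
precision = TP/(TP+FP).
refund: TP=469, FP=28+78+39=145 → 469/614 = 0.7638

0.764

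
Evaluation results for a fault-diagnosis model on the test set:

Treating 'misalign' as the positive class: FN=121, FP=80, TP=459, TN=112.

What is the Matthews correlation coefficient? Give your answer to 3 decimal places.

0.353

MCC = (TP·TN − FP·FN) / √((TP+FP)(TP+FN)(TN+FP)(TN+FN))
Numerator = 459·112 − 80·121 = 41728
Denominator = √(539·580·192·233) = √13985368320 = 118259.7494
MCC = 41728 / 118259.7494 = 0.353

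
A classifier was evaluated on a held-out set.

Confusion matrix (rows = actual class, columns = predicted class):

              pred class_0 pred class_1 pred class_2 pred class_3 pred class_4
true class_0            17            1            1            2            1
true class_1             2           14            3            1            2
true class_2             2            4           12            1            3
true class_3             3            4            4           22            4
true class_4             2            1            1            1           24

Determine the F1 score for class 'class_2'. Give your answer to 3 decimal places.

0.558

Treat 'class_2' as positive and all other classes as negative.
F1 score = 2·TP/(2·TP+FP+FN).
class_2: TP=12, FP=1+3+4+1=9, FN=2+4+1+3=10 → 24/43 = 0.5581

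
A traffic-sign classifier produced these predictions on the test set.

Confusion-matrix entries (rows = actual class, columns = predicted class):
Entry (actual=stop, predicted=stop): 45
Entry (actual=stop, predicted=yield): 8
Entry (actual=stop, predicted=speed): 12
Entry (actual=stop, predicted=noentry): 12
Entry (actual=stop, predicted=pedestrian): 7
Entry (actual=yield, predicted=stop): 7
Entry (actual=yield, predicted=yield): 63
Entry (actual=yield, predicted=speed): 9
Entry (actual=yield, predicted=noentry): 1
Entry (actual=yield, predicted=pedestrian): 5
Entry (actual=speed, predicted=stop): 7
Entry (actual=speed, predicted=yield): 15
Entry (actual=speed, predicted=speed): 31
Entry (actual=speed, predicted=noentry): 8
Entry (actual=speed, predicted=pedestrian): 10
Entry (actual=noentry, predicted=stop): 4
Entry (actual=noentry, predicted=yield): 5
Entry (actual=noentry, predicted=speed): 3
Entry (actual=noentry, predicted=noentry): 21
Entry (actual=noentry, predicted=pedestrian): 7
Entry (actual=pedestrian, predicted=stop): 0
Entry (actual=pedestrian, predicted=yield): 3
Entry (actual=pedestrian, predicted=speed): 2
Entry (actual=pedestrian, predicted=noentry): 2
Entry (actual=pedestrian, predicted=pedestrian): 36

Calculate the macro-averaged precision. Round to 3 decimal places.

Per-class precision (TP/(TP+FP)):
  stop: TP=45, FP=7+7+4+0=18 → 45/63 = 0.7143
  yield: TP=63, FP=8+15+5+3=31 → 63/94 = 0.6702
  speed: TP=31, FP=12+9+3+2=26 → 31/57 = 0.5439
  noentry: TP=21, FP=12+1+8+2=23 → 21/44 = 0.4773
  pedestrian: TP=36, FP=7+5+10+7=29 → 36/65 = 0.5538
Macro-precision = mean = (0.7143 + 0.6702 + 0.5439 + 0.4773 + 0.5538) / 5 = 0.592

0.592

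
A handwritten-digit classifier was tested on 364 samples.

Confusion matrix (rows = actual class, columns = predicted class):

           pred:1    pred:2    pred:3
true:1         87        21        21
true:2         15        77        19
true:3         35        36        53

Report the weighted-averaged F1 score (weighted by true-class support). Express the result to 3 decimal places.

Per-class F1 score (2·TP/(2·TP+FP+FN)):
  1: TP=87, FP=15+35=50, FN=21+21=42 → 174/266 = 0.6541
  2: TP=77, FP=21+36=57, FN=15+19=34 → 154/245 = 0.6286
  3: TP=53, FP=21+19=40, FN=35+36=71 → 106/217 = 0.4885
Weighted-F1 score = Σ (supportᵢ/N)·F1 scoreᵢ with N=364: (129/364)·0.6541 + (111/364)·0.6286 + (124/364)·0.4885 = 0.590

0.590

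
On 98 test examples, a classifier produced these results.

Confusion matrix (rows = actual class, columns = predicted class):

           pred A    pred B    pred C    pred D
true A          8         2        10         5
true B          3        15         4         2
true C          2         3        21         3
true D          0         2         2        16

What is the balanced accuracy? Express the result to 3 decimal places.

0.617

Balanced accuracy = mean of per-class recall.
  A: recall = 8/25 = 0.3200
  B: recall = 15/24 = 0.6250
  C: recall = 21/29 = 0.7241
  D: recall = 16/20 = 0.8000
Mean = (0.3200 + 0.6250 + 0.7241 + 0.8000) / 4 = 0.617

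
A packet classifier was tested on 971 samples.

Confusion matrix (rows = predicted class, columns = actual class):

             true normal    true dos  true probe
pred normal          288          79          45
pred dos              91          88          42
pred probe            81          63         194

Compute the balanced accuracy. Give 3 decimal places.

0.566

Balanced accuracy = mean of per-class recall.
  normal: recall = 288/460 = 0.6261
  dos: recall = 88/230 = 0.3826
  probe: recall = 194/281 = 0.6904
Mean = (0.6261 + 0.3826 + 0.6904) / 3 = 0.566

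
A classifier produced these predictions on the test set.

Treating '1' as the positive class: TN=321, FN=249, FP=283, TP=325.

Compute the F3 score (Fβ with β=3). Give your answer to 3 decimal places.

Fβ = (1+β²)·TP / ((1+β²)·TP + β²·FN + FP), with β²=9
= 10·325 / (10·325 + 9·249 + 283) = 0.563

0.563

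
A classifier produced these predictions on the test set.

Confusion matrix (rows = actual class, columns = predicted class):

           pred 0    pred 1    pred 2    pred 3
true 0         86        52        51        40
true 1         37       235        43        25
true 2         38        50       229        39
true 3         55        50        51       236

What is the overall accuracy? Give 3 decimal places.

Accuracy = trace / total = (86+235+229+236=786) / 1317 = 786/1317 = 0.597

0.597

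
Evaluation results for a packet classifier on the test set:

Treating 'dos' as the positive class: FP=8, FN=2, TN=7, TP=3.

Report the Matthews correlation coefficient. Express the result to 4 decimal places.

0.0580

MCC = (TP·TN − FP·FN) / √((TP+FP)(TP+FN)(TN+FP)(TN+FN))
Numerator = 3·7 − 8·2 = 5
Denominator = √(11·5·15·9) = √7425 = 86.1684
MCC = 5 / 86.1684 = 0.0580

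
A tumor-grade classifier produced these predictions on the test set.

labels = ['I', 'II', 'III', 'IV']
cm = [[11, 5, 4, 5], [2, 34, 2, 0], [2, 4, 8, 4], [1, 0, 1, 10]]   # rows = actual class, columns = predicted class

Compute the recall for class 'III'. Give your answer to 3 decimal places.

0.444

One-vs-rest for 'III': TP = diagonal; FP = other classes predicted 'III'; FN = 'III' predicted as other.
recall = TP/(TP+FN).
III: TP=8, FN=2+4+4=10 → 8/18 = 0.4444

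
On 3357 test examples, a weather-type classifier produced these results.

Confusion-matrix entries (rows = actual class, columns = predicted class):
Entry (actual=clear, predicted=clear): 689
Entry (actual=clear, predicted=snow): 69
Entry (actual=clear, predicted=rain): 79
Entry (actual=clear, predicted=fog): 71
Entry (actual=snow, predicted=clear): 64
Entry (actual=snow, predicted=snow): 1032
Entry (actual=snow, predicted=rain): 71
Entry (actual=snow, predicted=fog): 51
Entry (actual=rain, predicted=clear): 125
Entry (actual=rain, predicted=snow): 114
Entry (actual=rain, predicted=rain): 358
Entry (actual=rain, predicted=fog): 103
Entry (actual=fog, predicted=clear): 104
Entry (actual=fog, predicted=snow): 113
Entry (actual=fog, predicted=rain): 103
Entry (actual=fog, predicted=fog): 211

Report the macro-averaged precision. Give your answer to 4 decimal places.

0.6372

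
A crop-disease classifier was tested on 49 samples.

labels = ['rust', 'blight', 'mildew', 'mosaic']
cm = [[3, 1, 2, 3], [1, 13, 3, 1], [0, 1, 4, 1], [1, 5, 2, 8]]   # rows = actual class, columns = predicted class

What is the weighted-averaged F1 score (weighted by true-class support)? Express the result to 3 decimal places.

0.568

Per-class F1 score (2·TP/(2·TP+FP+FN)):
  rust: TP=3, FP=1+0+1=2, FN=1+2+3=6 → 6/14 = 0.4286
  blight: TP=13, FP=1+1+5=7, FN=1+3+1=5 → 26/38 = 0.6842
  mildew: TP=4, FP=2+3+2=7, FN=0+1+1=2 → 8/17 = 0.4706
  mosaic: TP=8, FP=3+1+1=5, FN=1+5+2=8 → 16/29 = 0.5517
Weighted-F1 score = Σ (supportᵢ/N)·F1 scoreᵢ with N=49: (9/49)·0.4286 + (18/49)·0.6842 + (6/49)·0.4706 + (16/49)·0.5517 = 0.568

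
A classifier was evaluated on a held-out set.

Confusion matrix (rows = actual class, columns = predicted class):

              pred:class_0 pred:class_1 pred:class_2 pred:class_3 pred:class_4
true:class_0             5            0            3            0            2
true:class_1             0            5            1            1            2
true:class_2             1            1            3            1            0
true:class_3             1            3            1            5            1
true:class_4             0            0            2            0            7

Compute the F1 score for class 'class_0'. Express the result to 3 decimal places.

0.588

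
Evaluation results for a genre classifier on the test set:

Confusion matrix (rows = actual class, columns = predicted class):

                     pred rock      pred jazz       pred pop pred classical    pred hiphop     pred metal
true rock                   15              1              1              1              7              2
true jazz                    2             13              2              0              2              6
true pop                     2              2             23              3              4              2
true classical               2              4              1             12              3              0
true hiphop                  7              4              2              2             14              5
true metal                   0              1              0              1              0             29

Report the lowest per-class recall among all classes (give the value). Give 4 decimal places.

0.4118

Per-class recall (TP/(TP+FN)):
  rock: TP=15, FN=1+1+1+7+2=12 → 15/27 = 0.55556
  jazz: TP=13, FN=2+2+0+2+6=12 → 13/25 = 0.52000
  pop: TP=23, FN=2+2+3+4+2=13 → 23/36 = 0.63889
  classical: TP=12, FN=2+4+1+3+0=10 → 12/22 = 0.54545
  hiphop: TP=14, FN=7+4+2+2+5=20 → 14/34 = 0.41176
  metal: TP=29, FN=0+1+0+1+0=2 → 29/31 = 0.93548
Lowest is class 'hiphop' with recall = 0.4118.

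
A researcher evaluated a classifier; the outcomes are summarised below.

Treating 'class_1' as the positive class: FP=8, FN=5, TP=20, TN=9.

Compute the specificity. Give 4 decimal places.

0.5294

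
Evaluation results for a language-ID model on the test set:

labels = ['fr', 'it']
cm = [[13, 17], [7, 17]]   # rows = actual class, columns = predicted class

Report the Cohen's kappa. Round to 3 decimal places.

0.136

Observed agreement pₒ = trace/N = 30/54 = 0.5556
Expected agreement pₑ = Σ (rowᵢ·colᵢ)/N² = (30·20 + 24·34)/54² = 0.4856
κ = (pₒ − pₑ)/(1 − pₑ) = (0.5556 − 0.4856)/(1 − 0.4856) = 0.136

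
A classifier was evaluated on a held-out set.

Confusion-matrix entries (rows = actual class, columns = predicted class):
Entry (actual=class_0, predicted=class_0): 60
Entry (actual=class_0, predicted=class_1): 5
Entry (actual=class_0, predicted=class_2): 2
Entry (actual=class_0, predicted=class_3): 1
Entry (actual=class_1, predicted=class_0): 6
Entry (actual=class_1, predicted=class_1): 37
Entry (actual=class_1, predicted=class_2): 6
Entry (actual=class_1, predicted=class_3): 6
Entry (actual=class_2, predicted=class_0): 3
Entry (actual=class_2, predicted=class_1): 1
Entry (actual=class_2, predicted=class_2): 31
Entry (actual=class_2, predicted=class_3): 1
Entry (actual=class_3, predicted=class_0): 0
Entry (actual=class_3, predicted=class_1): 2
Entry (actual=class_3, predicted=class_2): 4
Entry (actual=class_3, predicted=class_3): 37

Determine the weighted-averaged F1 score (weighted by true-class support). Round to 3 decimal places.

Per-class F1 score (2·TP/(2·TP+FP+FN)):
  class_0: TP=60, FP=6+3+0=9, FN=5+2+1=8 → 120/137 = 0.8759
  class_1: TP=37, FP=5+1+2=8, FN=6+6+6=18 → 74/100 = 0.7400
  class_2: TP=31, FP=2+6+4=12, FN=3+1+1=5 → 62/79 = 0.7848
  class_3: TP=37, FP=1+6+1=8, FN=0+2+4=6 → 74/88 = 0.8409
Weighted-F1 score = Σ (supportᵢ/N)·F1 scoreᵢ with N=202: (68/202)·0.8759 + (55/202)·0.7400 + (36/202)·0.7848 + (43/202)·0.8409 = 0.815

0.815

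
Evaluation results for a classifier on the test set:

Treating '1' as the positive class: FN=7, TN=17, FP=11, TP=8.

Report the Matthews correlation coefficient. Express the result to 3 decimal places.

MCC = (TP·TN − FP·FN) / √((TP+FP)(TP+FN)(TN+FP)(TN+FN))
Numerator = 8·17 − 11·7 = 59
Denominator = √(19·15·28·24) = √191520 = 437.6300
MCC = 59 / 437.6300 = 0.135

0.135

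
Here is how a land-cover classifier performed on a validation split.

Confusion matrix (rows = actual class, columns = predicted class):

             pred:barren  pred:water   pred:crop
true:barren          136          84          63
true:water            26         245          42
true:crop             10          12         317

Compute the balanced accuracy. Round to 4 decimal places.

0.7328

Balanced accuracy = mean of per-class recall.
  barren: recall = 136/283 = 0.48057
  water: recall = 245/313 = 0.78275
  crop: recall = 317/339 = 0.93510
Mean = (0.48057 + 0.78275 + 0.93510) / 3 = 0.7328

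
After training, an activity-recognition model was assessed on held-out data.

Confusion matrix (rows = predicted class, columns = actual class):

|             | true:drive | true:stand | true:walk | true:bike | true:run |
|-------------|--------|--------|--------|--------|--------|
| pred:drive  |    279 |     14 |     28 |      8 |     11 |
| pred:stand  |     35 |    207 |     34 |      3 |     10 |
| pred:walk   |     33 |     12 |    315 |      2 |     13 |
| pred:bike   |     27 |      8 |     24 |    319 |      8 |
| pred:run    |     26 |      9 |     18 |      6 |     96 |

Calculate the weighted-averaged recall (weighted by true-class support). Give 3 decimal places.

0.787

Per-class recall (TP/(TP+FN)):
  drive: TP=279, FN=35+33+27+26=121 → 279/400 = 0.6975
  stand: TP=207, FN=14+12+8+9=43 → 207/250 = 0.8280
  walk: TP=315, FN=28+34+24+18=104 → 315/419 = 0.7518
  bike: TP=319, FN=8+3+2+6=19 → 319/338 = 0.9438
  run: TP=96, FN=11+10+13+8=42 → 96/138 = 0.6957
Weighted-recall = Σ (supportᵢ/N)·recallᵢ with N=1545: (400/1545)·0.6975 + (250/1545)·0.8280 + (419/1545)·0.7518 + (338/1545)·0.9438 + (138/1545)·0.6957 = 0.787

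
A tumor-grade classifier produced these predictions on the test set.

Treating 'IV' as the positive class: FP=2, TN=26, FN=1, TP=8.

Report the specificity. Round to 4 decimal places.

0.9286

Specificity = TN/(TN+FP) = 26/(26+2) = 0.9286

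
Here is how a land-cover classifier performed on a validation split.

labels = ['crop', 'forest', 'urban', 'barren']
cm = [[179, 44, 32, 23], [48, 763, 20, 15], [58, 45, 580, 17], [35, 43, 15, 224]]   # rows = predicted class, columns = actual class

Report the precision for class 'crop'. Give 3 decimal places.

precision = TP/(TP+FP).
crop: TP=179, FP=44+32+23=99 → 179/278 = 0.6439

0.644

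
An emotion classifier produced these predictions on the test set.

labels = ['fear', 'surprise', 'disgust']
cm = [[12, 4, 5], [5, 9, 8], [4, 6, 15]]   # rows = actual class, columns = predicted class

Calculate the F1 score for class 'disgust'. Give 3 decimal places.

0.566

One-vs-rest for 'disgust': TP = diagonal; FP = other classes predicted 'disgust'; FN = 'disgust' predicted as other.
F1 score = 2·TP/(2·TP+FP+FN).
disgust: TP=15, FP=5+8=13, FN=4+6=10 → 30/53 = 0.5660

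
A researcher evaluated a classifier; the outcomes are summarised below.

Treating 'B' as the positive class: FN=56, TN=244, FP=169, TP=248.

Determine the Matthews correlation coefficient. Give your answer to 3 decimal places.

MCC = (TP·TN − FP·FN) / √((TP+FP)(TP+FN)(TN+FP)(TN+FN))
Numerator = 248·244 − 169·56 = 51048
Denominator = √(417·304·413·300) = √15706555200 = 125325.7962
MCC = 51048 / 125325.7962 = 0.407

0.407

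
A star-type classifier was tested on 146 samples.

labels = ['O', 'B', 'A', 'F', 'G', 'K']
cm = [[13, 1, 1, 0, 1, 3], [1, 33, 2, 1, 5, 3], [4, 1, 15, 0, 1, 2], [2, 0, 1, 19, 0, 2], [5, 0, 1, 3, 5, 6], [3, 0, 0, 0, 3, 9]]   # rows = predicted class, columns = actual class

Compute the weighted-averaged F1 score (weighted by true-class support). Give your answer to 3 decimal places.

0.633

Per-class F1 score (2·TP/(2·TP+FP+FN)):
  O: TP=13, FP=1+1+0+1+3=6, FN=1+4+2+5+3=15 → 26/47 = 0.5532
  B: TP=33, FP=1+2+1+5+3=12, FN=1+1+0+0+0=2 → 66/80 = 0.8250
  A: TP=15, FP=4+1+0+1+2=8, FN=1+2+1+1+0=5 → 30/43 = 0.6977
  F: TP=19, FP=2+0+1+0+2=5, FN=0+1+0+3+0=4 → 38/47 = 0.8085
  G: TP=5, FP=5+0+1+3+6=15, FN=1+5+1+0+3=10 → 10/35 = 0.2857
  K: TP=9, FP=3+0+0+0+3=6, FN=3+3+2+2+6=16 → 18/40 = 0.4500
Weighted-F1 score = Σ (supportᵢ/N)·F1 scoreᵢ with N=146: (28/146)·0.5532 + (35/146)·0.8250 + (20/146)·0.6977 + (23/146)·0.8085 + (15/146)·0.2857 + (25/146)·0.4500 = 0.633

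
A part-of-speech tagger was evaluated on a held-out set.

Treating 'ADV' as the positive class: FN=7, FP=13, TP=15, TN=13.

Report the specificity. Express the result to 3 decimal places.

0.500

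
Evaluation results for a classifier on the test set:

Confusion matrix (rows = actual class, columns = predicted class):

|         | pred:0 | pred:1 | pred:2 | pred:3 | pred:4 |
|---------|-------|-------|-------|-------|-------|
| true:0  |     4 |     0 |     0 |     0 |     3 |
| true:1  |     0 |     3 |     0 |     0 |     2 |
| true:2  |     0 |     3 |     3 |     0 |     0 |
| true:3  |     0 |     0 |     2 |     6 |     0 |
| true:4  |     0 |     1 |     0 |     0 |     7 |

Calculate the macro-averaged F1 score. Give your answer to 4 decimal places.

0.6660

Per-class F1 score (2·TP/(2·TP+FP+FN)):
  0: TP=4, FP=0+0+0+0=0, FN=0+0+0+3=3 → 8/11 = 0.72727
  1: TP=3, FP=0+3+0+1=4, FN=0+0+0+2=2 → 6/12 = 0.50000
  2: TP=3, FP=0+0+2+0=2, FN=0+3+0+0=3 → 6/11 = 0.54545
  3: TP=6, FP=0+0+0+0=0, FN=0+0+2+0=2 → 12/14 = 0.85714
  4: TP=7, FP=3+2+0+0=5, FN=0+1+0+0=1 → 14/20 = 0.70000
Macro-F1 score = mean = (0.72727 + 0.50000 + 0.54545 + 0.85714 + 0.70000) / 5 = 0.6660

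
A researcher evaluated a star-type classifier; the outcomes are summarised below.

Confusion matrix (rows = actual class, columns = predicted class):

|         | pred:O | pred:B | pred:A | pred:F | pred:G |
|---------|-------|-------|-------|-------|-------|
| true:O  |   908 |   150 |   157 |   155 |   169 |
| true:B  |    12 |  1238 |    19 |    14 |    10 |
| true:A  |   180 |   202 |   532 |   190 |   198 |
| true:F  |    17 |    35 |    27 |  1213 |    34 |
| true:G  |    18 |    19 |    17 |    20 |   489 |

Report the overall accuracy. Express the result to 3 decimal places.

Accuracy = trace / total = (908+1238+532+1213+489=4380) / 6023 = 4380/6023 = 0.727

0.727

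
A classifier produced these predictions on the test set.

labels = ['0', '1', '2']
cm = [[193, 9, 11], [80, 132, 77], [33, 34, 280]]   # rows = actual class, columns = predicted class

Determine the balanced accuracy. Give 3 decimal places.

Balanced accuracy = mean of per-class recall.
  0: recall = 193/213 = 0.9061
  1: recall = 132/289 = 0.4567
  2: recall = 280/347 = 0.8069
Mean = (0.9061 + 0.4567 + 0.8069) / 3 = 0.723

0.723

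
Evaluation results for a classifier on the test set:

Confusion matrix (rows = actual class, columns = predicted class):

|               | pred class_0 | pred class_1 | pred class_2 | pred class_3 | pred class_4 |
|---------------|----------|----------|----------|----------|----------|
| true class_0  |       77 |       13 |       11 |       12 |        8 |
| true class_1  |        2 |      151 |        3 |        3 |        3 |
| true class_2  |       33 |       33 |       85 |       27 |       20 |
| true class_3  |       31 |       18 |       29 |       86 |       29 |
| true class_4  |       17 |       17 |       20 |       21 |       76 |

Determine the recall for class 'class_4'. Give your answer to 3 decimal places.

Treat 'class_4' as positive and all other classes as negative.
recall = TP/(TP+FN).
class_4: TP=76, FN=17+17+20+21=75 → 76/151 = 0.5033

0.503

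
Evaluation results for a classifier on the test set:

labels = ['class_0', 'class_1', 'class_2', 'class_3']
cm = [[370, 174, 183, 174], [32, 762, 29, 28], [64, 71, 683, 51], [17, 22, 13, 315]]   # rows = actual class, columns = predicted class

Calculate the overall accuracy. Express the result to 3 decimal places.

0.713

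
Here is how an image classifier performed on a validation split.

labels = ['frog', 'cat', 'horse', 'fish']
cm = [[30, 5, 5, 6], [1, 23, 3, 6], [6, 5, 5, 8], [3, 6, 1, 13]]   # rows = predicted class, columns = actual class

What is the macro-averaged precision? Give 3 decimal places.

0.531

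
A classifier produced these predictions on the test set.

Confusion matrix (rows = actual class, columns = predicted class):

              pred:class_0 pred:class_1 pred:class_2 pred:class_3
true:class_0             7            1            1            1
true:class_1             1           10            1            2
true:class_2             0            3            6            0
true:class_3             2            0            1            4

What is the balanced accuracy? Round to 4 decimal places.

Balanced accuracy = mean of per-class recall.
  class_0: recall = 7/10 = 0.70000
  class_1: recall = 10/14 = 0.71429
  class_2: recall = 6/9 = 0.66667
  class_3: recall = 4/7 = 0.57143
Mean = (0.70000 + 0.71429 + 0.66667 + 0.57143) / 4 = 0.6631

0.6631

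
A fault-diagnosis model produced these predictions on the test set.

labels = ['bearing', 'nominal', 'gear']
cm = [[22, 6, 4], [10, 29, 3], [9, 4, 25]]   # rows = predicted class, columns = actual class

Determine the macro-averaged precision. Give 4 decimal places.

0.6786

Per-class precision (TP/(TP+FP)):
  bearing: TP=22, FP=6+4=10 → 22/32 = 0.68750
  nominal: TP=29, FP=10+3=13 → 29/42 = 0.69048
  gear: TP=25, FP=9+4=13 → 25/38 = 0.65789
Macro-precision = mean = (0.68750 + 0.69048 + 0.65789) / 3 = 0.6786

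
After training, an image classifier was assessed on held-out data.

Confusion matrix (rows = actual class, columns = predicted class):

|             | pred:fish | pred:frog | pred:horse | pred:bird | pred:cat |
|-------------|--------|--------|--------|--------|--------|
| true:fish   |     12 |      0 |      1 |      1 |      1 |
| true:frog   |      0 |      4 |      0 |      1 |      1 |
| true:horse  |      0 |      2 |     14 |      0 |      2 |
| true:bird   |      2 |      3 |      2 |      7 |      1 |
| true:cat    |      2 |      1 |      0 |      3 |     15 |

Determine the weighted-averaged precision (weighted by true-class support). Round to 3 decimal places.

Per-class precision (TP/(TP+FP)):
  fish: TP=12, FP=0+0+2+2=4 → 12/16 = 0.7500
  frog: TP=4, FP=0+2+3+1=6 → 4/10 = 0.4000
  horse: TP=14, FP=1+0+2+0=3 → 14/17 = 0.8235
  bird: TP=7, FP=1+1+0+3=5 → 7/12 = 0.5833
  cat: TP=15, FP=1+1+2+1=5 → 15/20 = 0.7500
Weighted-precision = Σ (supportᵢ/N)·precisionᵢ with N=75: (15/75)·0.7500 + (6/75)·0.4000 + (18/75)·0.8235 + (15/75)·0.5833 + (21/75)·0.7500 = 0.706

0.706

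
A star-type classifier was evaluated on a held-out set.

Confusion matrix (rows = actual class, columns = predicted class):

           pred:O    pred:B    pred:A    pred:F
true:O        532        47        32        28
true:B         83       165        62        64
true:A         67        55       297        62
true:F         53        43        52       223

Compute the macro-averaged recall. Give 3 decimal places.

Per-class recall (TP/(TP+FN)):
  O: TP=532, FN=47+32+28=107 → 532/639 = 0.8326
  B: TP=165, FN=83+62+64=209 → 165/374 = 0.4412
  A: TP=297, FN=67+55+62=184 → 297/481 = 0.6175
  F: TP=223, FN=53+43+52=148 → 223/371 = 0.6011
Macro-recall = mean = (0.8326 + 0.4412 + 0.6175 + 0.6011) / 4 = 0.623

0.623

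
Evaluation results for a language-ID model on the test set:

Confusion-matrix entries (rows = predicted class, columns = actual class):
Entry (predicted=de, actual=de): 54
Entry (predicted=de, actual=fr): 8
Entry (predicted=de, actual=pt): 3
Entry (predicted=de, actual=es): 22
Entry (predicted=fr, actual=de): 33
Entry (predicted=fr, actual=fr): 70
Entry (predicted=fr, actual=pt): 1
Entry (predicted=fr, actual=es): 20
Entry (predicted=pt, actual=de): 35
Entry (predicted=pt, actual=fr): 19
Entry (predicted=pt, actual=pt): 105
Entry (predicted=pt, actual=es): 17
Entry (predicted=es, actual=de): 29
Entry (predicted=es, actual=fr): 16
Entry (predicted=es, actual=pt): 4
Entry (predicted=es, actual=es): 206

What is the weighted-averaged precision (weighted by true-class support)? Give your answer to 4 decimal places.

Per-class precision (TP/(TP+FP)):
  de: TP=54, FP=8+3+22=33 → 54/87 = 0.62069
  fr: TP=70, FP=33+1+20=54 → 70/124 = 0.56452
  pt: TP=105, FP=35+19+17=71 → 105/176 = 0.59659
  es: TP=206, FP=29+16+4=49 → 206/255 = 0.80784
Weighted-precision = Σ (supportᵢ/N)·precisionᵢ with N=642: (151/642)·0.62069 + (113/642)·0.56452 + (113/642)·0.59659 + (265/642)·0.80784 = 0.6838

0.6838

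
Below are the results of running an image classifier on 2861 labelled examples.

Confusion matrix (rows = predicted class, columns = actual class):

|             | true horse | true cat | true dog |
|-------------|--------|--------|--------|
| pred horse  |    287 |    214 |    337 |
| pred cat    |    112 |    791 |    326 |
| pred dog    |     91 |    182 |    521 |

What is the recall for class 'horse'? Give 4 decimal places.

0.5857

Take TP from the diagonal, FP from the rest of the 'horse' prediction marginal, FN from the rest of the 'horse' actual marginal.
recall = TP/(TP+FN).
horse: TP=287, FN=112+91=203 → 287/490 = 0.58571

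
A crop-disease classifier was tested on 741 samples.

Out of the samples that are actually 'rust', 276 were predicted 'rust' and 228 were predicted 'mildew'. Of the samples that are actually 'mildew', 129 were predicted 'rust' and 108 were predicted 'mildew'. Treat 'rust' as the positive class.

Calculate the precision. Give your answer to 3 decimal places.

0.681

Precision = TP/(TP+FP) = 276/(276+129) = 276/405 = 0.681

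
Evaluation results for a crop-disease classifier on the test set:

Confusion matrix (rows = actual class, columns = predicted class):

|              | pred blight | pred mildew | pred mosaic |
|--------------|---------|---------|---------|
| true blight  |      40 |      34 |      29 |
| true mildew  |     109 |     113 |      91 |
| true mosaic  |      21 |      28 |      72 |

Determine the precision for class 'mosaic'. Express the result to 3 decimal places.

precision = TP/(TP+FP).
mosaic: TP=72, FP=29+91=120 → 72/192 = 0.3750

0.375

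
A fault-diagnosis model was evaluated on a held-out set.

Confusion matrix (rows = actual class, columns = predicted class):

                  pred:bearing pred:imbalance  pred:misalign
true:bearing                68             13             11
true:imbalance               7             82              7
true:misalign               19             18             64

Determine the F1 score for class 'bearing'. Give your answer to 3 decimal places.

0.731

Treat 'bearing' as positive and all other classes as negative.
F1 score = 2·TP/(2·TP+FP+FN).
bearing: TP=68, FP=7+19=26, FN=13+11=24 → 136/186 = 0.7312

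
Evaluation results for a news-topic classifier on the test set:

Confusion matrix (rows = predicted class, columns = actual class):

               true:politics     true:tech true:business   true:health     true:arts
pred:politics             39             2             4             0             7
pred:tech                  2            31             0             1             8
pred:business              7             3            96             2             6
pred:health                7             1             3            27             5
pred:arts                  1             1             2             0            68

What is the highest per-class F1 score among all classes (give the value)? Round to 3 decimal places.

Per-class F1 score (2·TP/(2·TP+FP+FN)):
  politics: TP=39, FP=2+4+0+7=13, FN=2+7+7+1=17 → 78/108 = 0.7222
  tech: TP=31, FP=2+0+1+8=11, FN=2+3+1+1=7 → 62/80 = 0.7750
  business: TP=96, FP=7+3+2+6=18, FN=4+0+3+2=9 → 192/219 = 0.8767
  health: TP=27, FP=7+1+3+5=16, FN=0+1+2+0=3 → 54/73 = 0.7397
  arts: TP=68, FP=1+1+2+0=4, FN=7+8+6+5=26 → 136/166 = 0.8193
Highest is class 'business' with F1 score = 0.877.

0.877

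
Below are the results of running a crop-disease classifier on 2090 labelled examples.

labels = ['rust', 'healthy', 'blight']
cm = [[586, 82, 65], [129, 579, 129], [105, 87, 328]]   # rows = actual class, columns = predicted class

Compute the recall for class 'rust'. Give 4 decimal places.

Treat 'rust' as positive and all other classes as negative.
recall = TP/(TP+FN).
rust: TP=586, FN=82+65=147 → 586/733 = 0.79945

0.7995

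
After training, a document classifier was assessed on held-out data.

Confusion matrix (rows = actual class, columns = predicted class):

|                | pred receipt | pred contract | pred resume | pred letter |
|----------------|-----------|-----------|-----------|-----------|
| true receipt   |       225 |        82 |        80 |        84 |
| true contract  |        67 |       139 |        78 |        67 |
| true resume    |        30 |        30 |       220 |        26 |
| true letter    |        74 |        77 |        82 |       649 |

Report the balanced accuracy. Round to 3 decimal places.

Balanced accuracy = mean of per-class recall.
  receipt: recall = 225/471 = 0.4777
  contract: recall = 139/351 = 0.3960
  resume: recall = 220/306 = 0.7190
  letter: recall = 649/882 = 0.7358
Mean = (0.4777 + 0.3960 + 0.7190 + 0.7358) / 4 = 0.582

0.582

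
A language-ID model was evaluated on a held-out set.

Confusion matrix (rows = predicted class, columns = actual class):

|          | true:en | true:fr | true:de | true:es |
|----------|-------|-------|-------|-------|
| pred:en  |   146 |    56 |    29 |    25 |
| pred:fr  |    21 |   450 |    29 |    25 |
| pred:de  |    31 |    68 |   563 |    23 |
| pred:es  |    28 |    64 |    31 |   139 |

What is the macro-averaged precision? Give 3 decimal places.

Per-class precision (TP/(TP+FP)):
  en: TP=146, FP=56+29+25=110 → 146/256 = 0.5703
  fr: TP=450, FP=21+29+25=75 → 450/525 = 0.8571
  de: TP=563, FP=31+68+23=122 → 563/685 = 0.8219
  es: TP=139, FP=28+64+31=123 → 139/262 = 0.5305
Macro-precision = mean = (0.5703 + 0.8571 + 0.8219 + 0.5305) / 4 = 0.695

0.695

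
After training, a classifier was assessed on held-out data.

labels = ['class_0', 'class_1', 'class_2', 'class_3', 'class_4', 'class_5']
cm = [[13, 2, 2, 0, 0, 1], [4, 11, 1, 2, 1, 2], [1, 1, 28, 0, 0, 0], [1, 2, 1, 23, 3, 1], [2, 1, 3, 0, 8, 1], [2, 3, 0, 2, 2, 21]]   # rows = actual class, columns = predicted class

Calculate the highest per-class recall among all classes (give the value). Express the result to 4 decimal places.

0.9333

Per-class recall (TP/(TP+FN)):
  class_0: TP=13, FN=2+2+0+0+1=5 → 13/18 = 0.72222
  class_1: TP=11, FN=4+1+2+1+2=10 → 11/21 = 0.52381
  class_2: TP=28, FN=1+1+0+0+0=2 → 28/30 = 0.93333
  class_3: TP=23, FN=1+2+1+3+1=8 → 23/31 = 0.74194
  class_4: TP=8, FN=2+1+3+0+1=7 → 8/15 = 0.53333
  class_5: TP=21, FN=2+3+0+2+2=9 → 21/30 = 0.70000
Highest is class 'class_2' with recall = 0.9333.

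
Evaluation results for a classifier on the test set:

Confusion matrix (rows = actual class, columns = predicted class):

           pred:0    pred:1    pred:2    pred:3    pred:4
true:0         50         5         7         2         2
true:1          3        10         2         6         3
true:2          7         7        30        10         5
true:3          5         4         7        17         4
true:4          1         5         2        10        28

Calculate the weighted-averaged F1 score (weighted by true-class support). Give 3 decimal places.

0.588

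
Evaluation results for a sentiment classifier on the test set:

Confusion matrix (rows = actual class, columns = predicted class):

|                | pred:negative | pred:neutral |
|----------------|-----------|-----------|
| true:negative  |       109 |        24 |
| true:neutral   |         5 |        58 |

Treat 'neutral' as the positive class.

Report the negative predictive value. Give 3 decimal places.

NPV = TN/(TN+FN) = 109/(109+5) = 0.956

0.956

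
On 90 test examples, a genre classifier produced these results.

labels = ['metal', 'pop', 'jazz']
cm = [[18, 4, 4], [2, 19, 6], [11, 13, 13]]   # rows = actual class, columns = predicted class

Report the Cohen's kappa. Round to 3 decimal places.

0.342

Observed agreement pₒ = trace/N = 50/90 = 0.5556
Expected agreement pₑ = Σ (rowᵢ·colᵢ)/N² = (26·31 + 27·36 + 37·23)/90² = 0.3246
κ = (pₒ − pₑ)/(1 − pₑ) = (0.5556 − 0.3246)/(1 − 0.3246) = 0.342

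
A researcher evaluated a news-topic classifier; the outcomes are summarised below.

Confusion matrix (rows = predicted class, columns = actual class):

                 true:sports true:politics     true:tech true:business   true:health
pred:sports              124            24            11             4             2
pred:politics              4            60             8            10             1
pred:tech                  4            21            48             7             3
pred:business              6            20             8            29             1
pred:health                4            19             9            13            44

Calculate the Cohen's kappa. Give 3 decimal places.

Observed agreement pₒ = trace/N = 305/484 = 0.6302
Expected agreement pₑ = Σ (rowᵢ·colᵢ)/N² = (142·165 + 144·83 + 84·83 + 63·64 + 51·89)/484² = 0.2174
κ = (pₒ − pₑ)/(1 − pₑ) = (0.6302 − 0.2174)/(1 − 0.2174) = 0.527

0.527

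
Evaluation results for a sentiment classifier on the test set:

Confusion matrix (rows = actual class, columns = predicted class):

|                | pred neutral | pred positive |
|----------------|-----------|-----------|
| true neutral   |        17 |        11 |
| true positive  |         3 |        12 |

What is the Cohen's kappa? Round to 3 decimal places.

0.362

Observed agreement pₒ = trace/N = 29/43 = 0.6744
Expected agreement pₑ = Σ (rowᵢ·colᵢ)/N² = (28·20 + 15·23)/43² = 0.4895
κ = (pₒ − pₑ)/(1 − pₑ) = (0.6744 − 0.4895)/(1 − 0.4895) = 0.362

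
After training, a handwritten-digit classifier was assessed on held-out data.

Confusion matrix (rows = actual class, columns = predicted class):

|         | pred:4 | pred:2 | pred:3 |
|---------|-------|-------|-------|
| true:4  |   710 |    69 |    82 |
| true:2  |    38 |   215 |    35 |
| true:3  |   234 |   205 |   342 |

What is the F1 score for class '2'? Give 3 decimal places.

0.553

One-vs-rest for '2': TP = diagonal; FP = other classes predicted '2'; FN = '2' predicted as other.
F1 score = 2·TP/(2·TP+FP+FN).
2: TP=215, FP=69+205=274, FN=38+35=73 → 430/777 = 0.5534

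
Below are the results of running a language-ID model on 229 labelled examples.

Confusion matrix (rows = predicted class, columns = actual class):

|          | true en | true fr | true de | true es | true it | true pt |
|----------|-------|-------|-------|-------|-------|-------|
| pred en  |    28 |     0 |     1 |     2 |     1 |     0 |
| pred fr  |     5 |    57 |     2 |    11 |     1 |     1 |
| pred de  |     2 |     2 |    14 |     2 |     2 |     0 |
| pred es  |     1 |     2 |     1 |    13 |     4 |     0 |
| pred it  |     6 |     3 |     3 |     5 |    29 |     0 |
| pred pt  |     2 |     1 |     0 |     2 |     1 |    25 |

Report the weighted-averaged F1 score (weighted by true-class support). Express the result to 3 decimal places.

Per-class F1 score (2·TP/(2·TP+FP+FN)):
  en: TP=28, FP=0+1+2+1+0=4, FN=5+2+1+6+2=16 → 56/76 = 0.7368
  fr: TP=57, FP=5+2+11+1+1=20, FN=0+2+2+3+1=8 → 114/142 = 0.8028
  de: TP=14, FP=2+2+2+2+0=8, FN=1+2+1+3+0=7 → 28/43 = 0.6512
  es: TP=13, FP=1+2+1+4+0=8, FN=2+11+2+5+2=22 → 26/56 = 0.4643
  it: TP=29, FP=6+3+3+5+0=17, FN=1+1+2+4+1=9 → 58/84 = 0.6905
  pt: TP=25, FP=2+1+0+2+1=6, FN=0+1+0+0+0=1 → 50/57 = 0.8772
Weighted-F1 score = Σ (supportᵢ/N)·F1 scoreᵢ with N=229: (44/229)·0.7368 + (65/229)·0.8028 + (21/229)·0.6512 + (35/229)·0.4643 + (38/229)·0.6905 + (26/229)·0.8772 = 0.714

0.714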